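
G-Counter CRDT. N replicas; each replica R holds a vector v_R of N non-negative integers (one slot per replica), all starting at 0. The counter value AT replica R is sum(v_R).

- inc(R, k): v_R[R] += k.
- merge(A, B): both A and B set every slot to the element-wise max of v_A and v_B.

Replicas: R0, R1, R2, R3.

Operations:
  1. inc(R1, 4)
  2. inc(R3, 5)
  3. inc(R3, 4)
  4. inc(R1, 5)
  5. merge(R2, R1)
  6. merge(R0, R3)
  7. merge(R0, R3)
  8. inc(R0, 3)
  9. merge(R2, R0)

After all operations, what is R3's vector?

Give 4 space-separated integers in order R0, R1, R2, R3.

Op 1: inc R1 by 4 -> R1=(0,4,0,0) value=4
Op 2: inc R3 by 5 -> R3=(0,0,0,5) value=5
Op 3: inc R3 by 4 -> R3=(0,0,0,9) value=9
Op 4: inc R1 by 5 -> R1=(0,9,0,0) value=9
Op 5: merge R2<->R1 -> R2=(0,9,0,0) R1=(0,9,0,0)
Op 6: merge R0<->R3 -> R0=(0,0,0,9) R3=(0,0,0,9)
Op 7: merge R0<->R3 -> R0=(0,0,0,9) R3=(0,0,0,9)
Op 8: inc R0 by 3 -> R0=(3,0,0,9) value=12
Op 9: merge R2<->R0 -> R2=(3,9,0,9) R0=(3,9,0,9)

Answer: 0 0 0 9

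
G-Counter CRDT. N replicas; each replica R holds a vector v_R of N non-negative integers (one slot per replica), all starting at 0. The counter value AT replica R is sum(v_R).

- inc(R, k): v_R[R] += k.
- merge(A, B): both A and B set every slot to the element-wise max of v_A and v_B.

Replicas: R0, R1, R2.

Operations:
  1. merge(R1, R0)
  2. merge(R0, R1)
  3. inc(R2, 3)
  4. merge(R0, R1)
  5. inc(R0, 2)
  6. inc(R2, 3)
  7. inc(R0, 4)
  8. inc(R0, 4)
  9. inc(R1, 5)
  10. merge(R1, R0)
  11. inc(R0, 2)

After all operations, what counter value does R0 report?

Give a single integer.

Op 1: merge R1<->R0 -> R1=(0,0,0) R0=(0,0,0)
Op 2: merge R0<->R1 -> R0=(0,0,0) R1=(0,0,0)
Op 3: inc R2 by 3 -> R2=(0,0,3) value=3
Op 4: merge R0<->R1 -> R0=(0,0,0) R1=(0,0,0)
Op 5: inc R0 by 2 -> R0=(2,0,0) value=2
Op 6: inc R2 by 3 -> R2=(0,0,6) value=6
Op 7: inc R0 by 4 -> R0=(6,0,0) value=6
Op 8: inc R0 by 4 -> R0=(10,0,0) value=10
Op 9: inc R1 by 5 -> R1=(0,5,0) value=5
Op 10: merge R1<->R0 -> R1=(10,5,0) R0=(10,5,0)
Op 11: inc R0 by 2 -> R0=(12,5,0) value=17

Answer: 17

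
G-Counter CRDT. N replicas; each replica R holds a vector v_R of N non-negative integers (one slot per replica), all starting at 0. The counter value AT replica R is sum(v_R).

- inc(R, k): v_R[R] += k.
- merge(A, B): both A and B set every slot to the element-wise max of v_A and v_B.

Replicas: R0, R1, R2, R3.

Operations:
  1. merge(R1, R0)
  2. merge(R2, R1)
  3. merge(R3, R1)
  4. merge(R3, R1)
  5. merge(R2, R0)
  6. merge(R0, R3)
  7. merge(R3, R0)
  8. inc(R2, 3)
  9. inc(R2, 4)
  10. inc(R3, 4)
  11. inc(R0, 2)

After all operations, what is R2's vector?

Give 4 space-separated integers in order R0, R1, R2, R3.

Op 1: merge R1<->R0 -> R1=(0,0,0,0) R0=(0,0,0,0)
Op 2: merge R2<->R1 -> R2=(0,0,0,0) R1=(0,0,0,0)
Op 3: merge R3<->R1 -> R3=(0,0,0,0) R1=(0,0,0,0)
Op 4: merge R3<->R1 -> R3=(0,0,0,0) R1=(0,0,0,0)
Op 5: merge R2<->R0 -> R2=(0,0,0,0) R0=(0,0,0,0)
Op 6: merge R0<->R3 -> R0=(0,0,0,0) R3=(0,0,0,0)
Op 7: merge R3<->R0 -> R3=(0,0,0,0) R0=(0,0,0,0)
Op 8: inc R2 by 3 -> R2=(0,0,3,0) value=3
Op 9: inc R2 by 4 -> R2=(0,0,7,0) value=7
Op 10: inc R3 by 4 -> R3=(0,0,0,4) value=4
Op 11: inc R0 by 2 -> R0=(2,0,0,0) value=2

Answer: 0 0 7 0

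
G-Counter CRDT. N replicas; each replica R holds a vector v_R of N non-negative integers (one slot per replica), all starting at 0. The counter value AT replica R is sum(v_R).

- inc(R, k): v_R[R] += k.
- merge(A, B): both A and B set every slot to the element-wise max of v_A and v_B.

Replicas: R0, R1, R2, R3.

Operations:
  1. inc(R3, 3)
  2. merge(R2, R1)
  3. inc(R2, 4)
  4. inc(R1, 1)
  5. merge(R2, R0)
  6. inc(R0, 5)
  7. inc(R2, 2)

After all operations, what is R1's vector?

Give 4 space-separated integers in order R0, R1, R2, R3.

Answer: 0 1 0 0

Derivation:
Op 1: inc R3 by 3 -> R3=(0,0,0,3) value=3
Op 2: merge R2<->R1 -> R2=(0,0,0,0) R1=(0,0,0,0)
Op 3: inc R2 by 4 -> R2=(0,0,4,0) value=4
Op 4: inc R1 by 1 -> R1=(0,1,0,0) value=1
Op 5: merge R2<->R0 -> R2=(0,0,4,0) R0=(0,0,4,0)
Op 6: inc R0 by 5 -> R0=(5,0,4,0) value=9
Op 7: inc R2 by 2 -> R2=(0,0,6,0) value=6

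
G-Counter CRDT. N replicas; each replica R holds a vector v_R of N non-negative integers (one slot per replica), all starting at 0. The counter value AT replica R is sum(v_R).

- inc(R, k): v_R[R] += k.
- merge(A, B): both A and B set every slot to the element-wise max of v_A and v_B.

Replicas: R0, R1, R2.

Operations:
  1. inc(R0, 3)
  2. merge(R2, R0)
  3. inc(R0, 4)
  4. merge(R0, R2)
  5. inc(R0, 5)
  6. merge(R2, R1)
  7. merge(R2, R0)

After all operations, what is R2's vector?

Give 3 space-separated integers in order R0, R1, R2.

Op 1: inc R0 by 3 -> R0=(3,0,0) value=3
Op 2: merge R2<->R0 -> R2=(3,0,0) R0=(3,0,0)
Op 3: inc R0 by 4 -> R0=(7,0,0) value=7
Op 4: merge R0<->R2 -> R0=(7,0,0) R2=(7,0,0)
Op 5: inc R0 by 5 -> R0=(12,0,0) value=12
Op 6: merge R2<->R1 -> R2=(7,0,0) R1=(7,0,0)
Op 7: merge R2<->R0 -> R2=(12,0,0) R0=(12,0,0)

Answer: 12 0 0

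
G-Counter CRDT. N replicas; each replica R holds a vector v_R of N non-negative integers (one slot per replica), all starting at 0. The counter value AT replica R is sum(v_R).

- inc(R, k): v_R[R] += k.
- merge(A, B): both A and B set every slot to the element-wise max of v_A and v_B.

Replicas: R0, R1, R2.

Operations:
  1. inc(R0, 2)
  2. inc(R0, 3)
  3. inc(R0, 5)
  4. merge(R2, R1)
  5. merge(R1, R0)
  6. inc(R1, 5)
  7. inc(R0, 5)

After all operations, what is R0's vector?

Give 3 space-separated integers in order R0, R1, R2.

Op 1: inc R0 by 2 -> R0=(2,0,0) value=2
Op 2: inc R0 by 3 -> R0=(5,0,0) value=5
Op 3: inc R0 by 5 -> R0=(10,0,0) value=10
Op 4: merge R2<->R1 -> R2=(0,0,0) R1=(0,0,0)
Op 5: merge R1<->R0 -> R1=(10,0,0) R0=(10,0,0)
Op 6: inc R1 by 5 -> R1=(10,5,0) value=15
Op 7: inc R0 by 5 -> R0=(15,0,0) value=15

Answer: 15 0 0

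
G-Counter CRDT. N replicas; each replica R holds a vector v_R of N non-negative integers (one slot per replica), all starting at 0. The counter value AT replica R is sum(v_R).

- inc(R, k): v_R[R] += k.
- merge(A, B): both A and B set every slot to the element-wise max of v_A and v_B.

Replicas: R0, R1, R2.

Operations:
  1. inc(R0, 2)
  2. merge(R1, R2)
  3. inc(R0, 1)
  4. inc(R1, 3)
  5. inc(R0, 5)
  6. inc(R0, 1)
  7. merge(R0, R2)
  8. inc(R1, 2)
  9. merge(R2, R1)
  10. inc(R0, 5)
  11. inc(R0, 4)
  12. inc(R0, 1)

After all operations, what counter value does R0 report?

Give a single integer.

Answer: 19

Derivation:
Op 1: inc R0 by 2 -> R0=(2,0,0) value=2
Op 2: merge R1<->R2 -> R1=(0,0,0) R2=(0,0,0)
Op 3: inc R0 by 1 -> R0=(3,0,0) value=3
Op 4: inc R1 by 3 -> R1=(0,3,0) value=3
Op 5: inc R0 by 5 -> R0=(8,0,0) value=8
Op 6: inc R0 by 1 -> R0=(9,0,0) value=9
Op 7: merge R0<->R2 -> R0=(9,0,0) R2=(9,0,0)
Op 8: inc R1 by 2 -> R1=(0,5,0) value=5
Op 9: merge R2<->R1 -> R2=(9,5,0) R1=(9,5,0)
Op 10: inc R0 by 5 -> R0=(14,0,0) value=14
Op 11: inc R0 by 4 -> R0=(18,0,0) value=18
Op 12: inc R0 by 1 -> R0=(19,0,0) value=19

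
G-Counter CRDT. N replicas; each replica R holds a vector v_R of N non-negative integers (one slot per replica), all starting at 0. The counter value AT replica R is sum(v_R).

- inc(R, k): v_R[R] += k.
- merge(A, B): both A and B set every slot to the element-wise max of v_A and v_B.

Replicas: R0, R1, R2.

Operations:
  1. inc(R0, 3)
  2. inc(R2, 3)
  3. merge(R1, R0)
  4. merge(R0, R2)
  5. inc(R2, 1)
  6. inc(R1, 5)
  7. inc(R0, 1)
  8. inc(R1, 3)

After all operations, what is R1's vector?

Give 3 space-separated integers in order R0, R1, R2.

Op 1: inc R0 by 3 -> R0=(3,0,0) value=3
Op 2: inc R2 by 3 -> R2=(0,0,3) value=3
Op 3: merge R1<->R0 -> R1=(3,0,0) R0=(3,0,0)
Op 4: merge R0<->R2 -> R0=(3,0,3) R2=(3,0,3)
Op 5: inc R2 by 1 -> R2=(3,0,4) value=7
Op 6: inc R1 by 5 -> R1=(3,5,0) value=8
Op 7: inc R0 by 1 -> R0=(4,0,3) value=7
Op 8: inc R1 by 3 -> R1=(3,8,0) value=11

Answer: 3 8 0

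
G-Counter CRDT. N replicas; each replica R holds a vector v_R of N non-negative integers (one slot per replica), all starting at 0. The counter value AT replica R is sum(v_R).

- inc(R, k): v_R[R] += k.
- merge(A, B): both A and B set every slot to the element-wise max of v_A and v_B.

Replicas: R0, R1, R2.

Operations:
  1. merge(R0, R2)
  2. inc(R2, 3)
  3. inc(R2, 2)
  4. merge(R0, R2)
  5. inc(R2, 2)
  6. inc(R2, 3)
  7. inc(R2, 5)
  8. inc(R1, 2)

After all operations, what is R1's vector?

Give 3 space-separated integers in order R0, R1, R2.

Op 1: merge R0<->R2 -> R0=(0,0,0) R2=(0,0,0)
Op 2: inc R2 by 3 -> R2=(0,0,3) value=3
Op 3: inc R2 by 2 -> R2=(0,0,5) value=5
Op 4: merge R0<->R2 -> R0=(0,0,5) R2=(0,0,5)
Op 5: inc R2 by 2 -> R2=(0,0,7) value=7
Op 6: inc R2 by 3 -> R2=(0,0,10) value=10
Op 7: inc R2 by 5 -> R2=(0,0,15) value=15
Op 8: inc R1 by 2 -> R1=(0,2,0) value=2

Answer: 0 2 0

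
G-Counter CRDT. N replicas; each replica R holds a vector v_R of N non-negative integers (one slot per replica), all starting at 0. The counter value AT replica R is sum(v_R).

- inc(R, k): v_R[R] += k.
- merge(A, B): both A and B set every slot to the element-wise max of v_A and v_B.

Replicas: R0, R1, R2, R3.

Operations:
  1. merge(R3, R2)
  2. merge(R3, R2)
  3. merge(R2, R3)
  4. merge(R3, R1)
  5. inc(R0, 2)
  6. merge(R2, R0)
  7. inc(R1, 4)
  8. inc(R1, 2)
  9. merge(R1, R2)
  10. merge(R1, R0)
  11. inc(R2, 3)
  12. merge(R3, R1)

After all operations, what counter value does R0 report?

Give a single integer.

Op 1: merge R3<->R2 -> R3=(0,0,0,0) R2=(0,0,0,0)
Op 2: merge R3<->R2 -> R3=(0,0,0,0) R2=(0,0,0,0)
Op 3: merge R2<->R3 -> R2=(0,0,0,0) R3=(0,0,0,0)
Op 4: merge R3<->R1 -> R3=(0,0,0,0) R1=(0,0,0,0)
Op 5: inc R0 by 2 -> R0=(2,0,0,0) value=2
Op 6: merge R2<->R0 -> R2=(2,0,0,0) R0=(2,0,0,0)
Op 7: inc R1 by 4 -> R1=(0,4,0,0) value=4
Op 8: inc R1 by 2 -> R1=(0,6,0,0) value=6
Op 9: merge R1<->R2 -> R1=(2,6,0,0) R2=(2,6,0,0)
Op 10: merge R1<->R0 -> R1=(2,6,0,0) R0=(2,6,0,0)
Op 11: inc R2 by 3 -> R2=(2,6,3,0) value=11
Op 12: merge R3<->R1 -> R3=(2,6,0,0) R1=(2,6,0,0)

Answer: 8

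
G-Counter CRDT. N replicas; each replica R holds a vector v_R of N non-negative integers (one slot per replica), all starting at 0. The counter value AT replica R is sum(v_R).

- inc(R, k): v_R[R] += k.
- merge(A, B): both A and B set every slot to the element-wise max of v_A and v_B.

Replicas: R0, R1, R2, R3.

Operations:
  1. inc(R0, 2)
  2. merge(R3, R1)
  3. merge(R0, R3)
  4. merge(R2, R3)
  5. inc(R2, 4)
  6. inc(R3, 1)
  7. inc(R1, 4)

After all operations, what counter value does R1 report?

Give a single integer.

Op 1: inc R0 by 2 -> R0=(2,0,0,0) value=2
Op 2: merge R3<->R1 -> R3=(0,0,0,0) R1=(0,0,0,0)
Op 3: merge R0<->R3 -> R0=(2,0,0,0) R3=(2,0,0,0)
Op 4: merge R2<->R3 -> R2=(2,0,0,0) R3=(2,0,0,0)
Op 5: inc R2 by 4 -> R2=(2,0,4,0) value=6
Op 6: inc R3 by 1 -> R3=(2,0,0,1) value=3
Op 7: inc R1 by 4 -> R1=(0,4,0,0) value=4

Answer: 4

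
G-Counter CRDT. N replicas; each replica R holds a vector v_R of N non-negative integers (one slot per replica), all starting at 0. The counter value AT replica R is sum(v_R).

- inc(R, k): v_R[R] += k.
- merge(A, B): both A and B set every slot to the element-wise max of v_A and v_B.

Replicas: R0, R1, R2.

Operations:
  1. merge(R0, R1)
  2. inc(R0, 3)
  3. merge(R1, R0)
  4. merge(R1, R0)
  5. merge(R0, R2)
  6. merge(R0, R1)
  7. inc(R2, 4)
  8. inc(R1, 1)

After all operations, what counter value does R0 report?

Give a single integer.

Op 1: merge R0<->R1 -> R0=(0,0,0) R1=(0,0,0)
Op 2: inc R0 by 3 -> R0=(3,0,0) value=3
Op 3: merge R1<->R0 -> R1=(3,0,0) R0=(3,0,0)
Op 4: merge R1<->R0 -> R1=(3,0,0) R0=(3,0,0)
Op 5: merge R0<->R2 -> R0=(3,0,0) R2=(3,0,0)
Op 6: merge R0<->R1 -> R0=(3,0,0) R1=(3,0,0)
Op 7: inc R2 by 4 -> R2=(3,0,4) value=7
Op 8: inc R1 by 1 -> R1=(3,1,0) value=4

Answer: 3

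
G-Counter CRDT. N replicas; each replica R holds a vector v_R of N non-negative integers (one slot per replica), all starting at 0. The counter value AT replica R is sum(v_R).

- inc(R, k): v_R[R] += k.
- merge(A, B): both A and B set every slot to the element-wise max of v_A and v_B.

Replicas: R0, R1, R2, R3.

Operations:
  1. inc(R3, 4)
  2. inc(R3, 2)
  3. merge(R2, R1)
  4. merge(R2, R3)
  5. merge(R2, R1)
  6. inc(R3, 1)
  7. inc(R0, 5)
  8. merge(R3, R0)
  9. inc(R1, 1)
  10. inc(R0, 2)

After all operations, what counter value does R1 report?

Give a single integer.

Op 1: inc R3 by 4 -> R3=(0,0,0,4) value=4
Op 2: inc R3 by 2 -> R3=(0,0,0,6) value=6
Op 3: merge R2<->R1 -> R2=(0,0,0,0) R1=(0,0,0,0)
Op 4: merge R2<->R3 -> R2=(0,0,0,6) R3=(0,0,0,6)
Op 5: merge R2<->R1 -> R2=(0,0,0,6) R1=(0,0,0,6)
Op 6: inc R3 by 1 -> R3=(0,0,0,7) value=7
Op 7: inc R0 by 5 -> R0=(5,0,0,0) value=5
Op 8: merge R3<->R0 -> R3=(5,0,0,7) R0=(5,0,0,7)
Op 9: inc R1 by 1 -> R1=(0,1,0,6) value=7
Op 10: inc R0 by 2 -> R0=(7,0,0,7) value=14

Answer: 7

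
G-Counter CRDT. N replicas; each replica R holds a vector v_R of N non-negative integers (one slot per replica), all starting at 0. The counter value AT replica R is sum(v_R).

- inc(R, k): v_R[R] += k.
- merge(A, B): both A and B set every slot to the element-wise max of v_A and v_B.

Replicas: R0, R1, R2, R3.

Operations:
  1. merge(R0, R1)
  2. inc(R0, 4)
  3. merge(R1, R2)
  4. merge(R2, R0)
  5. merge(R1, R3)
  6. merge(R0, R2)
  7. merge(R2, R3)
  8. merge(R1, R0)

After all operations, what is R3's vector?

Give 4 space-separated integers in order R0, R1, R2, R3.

Answer: 4 0 0 0

Derivation:
Op 1: merge R0<->R1 -> R0=(0,0,0,0) R1=(0,0,0,0)
Op 2: inc R0 by 4 -> R0=(4,0,0,0) value=4
Op 3: merge R1<->R2 -> R1=(0,0,0,0) R2=(0,0,0,0)
Op 4: merge R2<->R0 -> R2=(4,0,0,0) R0=(4,0,0,0)
Op 5: merge R1<->R3 -> R1=(0,0,0,0) R3=(0,0,0,0)
Op 6: merge R0<->R2 -> R0=(4,0,0,0) R2=(4,0,0,0)
Op 7: merge R2<->R3 -> R2=(4,0,0,0) R3=(4,0,0,0)
Op 8: merge R1<->R0 -> R1=(4,0,0,0) R0=(4,0,0,0)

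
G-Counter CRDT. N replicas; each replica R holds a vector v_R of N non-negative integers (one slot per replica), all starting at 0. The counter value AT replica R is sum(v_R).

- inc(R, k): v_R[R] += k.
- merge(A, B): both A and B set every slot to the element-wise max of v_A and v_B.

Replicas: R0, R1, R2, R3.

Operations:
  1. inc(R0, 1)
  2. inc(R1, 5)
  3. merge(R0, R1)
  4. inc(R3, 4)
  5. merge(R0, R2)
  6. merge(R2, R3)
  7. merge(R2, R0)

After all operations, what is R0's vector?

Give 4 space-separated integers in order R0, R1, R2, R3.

Op 1: inc R0 by 1 -> R0=(1,0,0,0) value=1
Op 2: inc R1 by 5 -> R1=(0,5,0,0) value=5
Op 3: merge R0<->R1 -> R0=(1,5,0,0) R1=(1,5,0,0)
Op 4: inc R3 by 4 -> R3=(0,0,0,4) value=4
Op 5: merge R0<->R2 -> R0=(1,5,0,0) R2=(1,5,0,0)
Op 6: merge R2<->R3 -> R2=(1,5,0,4) R3=(1,5,0,4)
Op 7: merge R2<->R0 -> R2=(1,5,0,4) R0=(1,5,0,4)

Answer: 1 5 0 4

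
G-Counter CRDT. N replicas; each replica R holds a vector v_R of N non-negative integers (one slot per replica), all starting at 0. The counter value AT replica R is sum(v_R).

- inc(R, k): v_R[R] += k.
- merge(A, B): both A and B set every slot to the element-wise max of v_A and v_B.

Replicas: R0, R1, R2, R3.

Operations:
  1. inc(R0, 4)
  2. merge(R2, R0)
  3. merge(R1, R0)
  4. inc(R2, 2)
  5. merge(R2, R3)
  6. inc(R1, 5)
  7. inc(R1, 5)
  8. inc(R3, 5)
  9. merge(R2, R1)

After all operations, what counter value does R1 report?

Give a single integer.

Op 1: inc R0 by 4 -> R0=(4,0,0,0) value=4
Op 2: merge R2<->R0 -> R2=(4,0,0,0) R0=(4,0,0,0)
Op 3: merge R1<->R0 -> R1=(4,0,0,0) R0=(4,0,0,0)
Op 4: inc R2 by 2 -> R2=(4,0,2,0) value=6
Op 5: merge R2<->R3 -> R2=(4,0,2,0) R3=(4,0,2,0)
Op 6: inc R1 by 5 -> R1=(4,5,0,0) value=9
Op 7: inc R1 by 5 -> R1=(4,10,0,0) value=14
Op 8: inc R3 by 5 -> R3=(4,0,2,5) value=11
Op 9: merge R2<->R1 -> R2=(4,10,2,0) R1=(4,10,2,0)

Answer: 16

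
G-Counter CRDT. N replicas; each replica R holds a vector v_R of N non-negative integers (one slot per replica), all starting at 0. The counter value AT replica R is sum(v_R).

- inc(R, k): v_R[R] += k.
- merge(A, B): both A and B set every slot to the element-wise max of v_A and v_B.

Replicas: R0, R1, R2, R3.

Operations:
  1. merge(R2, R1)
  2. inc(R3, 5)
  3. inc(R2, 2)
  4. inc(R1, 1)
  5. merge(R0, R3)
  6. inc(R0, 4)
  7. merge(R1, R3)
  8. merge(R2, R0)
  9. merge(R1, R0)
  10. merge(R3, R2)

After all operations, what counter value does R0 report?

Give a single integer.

Op 1: merge R2<->R1 -> R2=(0,0,0,0) R1=(0,0,0,0)
Op 2: inc R3 by 5 -> R3=(0,0,0,5) value=5
Op 3: inc R2 by 2 -> R2=(0,0,2,0) value=2
Op 4: inc R1 by 1 -> R1=(0,1,0,0) value=1
Op 5: merge R0<->R3 -> R0=(0,0,0,5) R3=(0,0,0,5)
Op 6: inc R0 by 4 -> R0=(4,0,0,5) value=9
Op 7: merge R1<->R3 -> R1=(0,1,0,5) R3=(0,1,0,5)
Op 8: merge R2<->R0 -> R2=(4,0,2,5) R0=(4,0,2,5)
Op 9: merge R1<->R0 -> R1=(4,1,2,5) R0=(4,1,2,5)
Op 10: merge R3<->R2 -> R3=(4,1,2,5) R2=(4,1,2,5)

Answer: 12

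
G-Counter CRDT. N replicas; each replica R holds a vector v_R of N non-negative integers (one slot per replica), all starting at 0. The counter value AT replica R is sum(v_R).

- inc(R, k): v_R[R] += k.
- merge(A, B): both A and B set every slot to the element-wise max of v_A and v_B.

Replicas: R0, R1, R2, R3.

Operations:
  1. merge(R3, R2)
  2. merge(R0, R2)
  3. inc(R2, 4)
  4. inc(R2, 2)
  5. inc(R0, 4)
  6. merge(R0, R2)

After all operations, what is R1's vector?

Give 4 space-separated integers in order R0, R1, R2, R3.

Answer: 0 0 0 0

Derivation:
Op 1: merge R3<->R2 -> R3=(0,0,0,0) R2=(0,0,0,0)
Op 2: merge R0<->R2 -> R0=(0,0,0,0) R2=(0,0,0,0)
Op 3: inc R2 by 4 -> R2=(0,0,4,0) value=4
Op 4: inc R2 by 2 -> R2=(0,0,6,0) value=6
Op 5: inc R0 by 4 -> R0=(4,0,0,0) value=4
Op 6: merge R0<->R2 -> R0=(4,0,6,0) R2=(4,0,6,0)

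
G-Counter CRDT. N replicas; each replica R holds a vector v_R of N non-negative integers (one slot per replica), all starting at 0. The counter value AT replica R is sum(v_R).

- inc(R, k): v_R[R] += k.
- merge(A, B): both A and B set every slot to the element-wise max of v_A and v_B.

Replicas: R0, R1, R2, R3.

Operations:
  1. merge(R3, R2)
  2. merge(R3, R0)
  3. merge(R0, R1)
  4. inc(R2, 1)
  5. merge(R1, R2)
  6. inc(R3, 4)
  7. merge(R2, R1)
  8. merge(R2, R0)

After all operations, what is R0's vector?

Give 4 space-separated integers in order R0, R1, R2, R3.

Answer: 0 0 1 0

Derivation:
Op 1: merge R3<->R2 -> R3=(0,0,0,0) R2=(0,0,0,0)
Op 2: merge R3<->R0 -> R3=(0,0,0,0) R0=(0,0,0,0)
Op 3: merge R0<->R1 -> R0=(0,0,0,0) R1=(0,0,0,0)
Op 4: inc R2 by 1 -> R2=(0,0,1,0) value=1
Op 5: merge R1<->R2 -> R1=(0,0,1,0) R2=(0,0,1,0)
Op 6: inc R3 by 4 -> R3=(0,0,0,4) value=4
Op 7: merge R2<->R1 -> R2=(0,0,1,0) R1=(0,0,1,0)
Op 8: merge R2<->R0 -> R2=(0,0,1,0) R0=(0,0,1,0)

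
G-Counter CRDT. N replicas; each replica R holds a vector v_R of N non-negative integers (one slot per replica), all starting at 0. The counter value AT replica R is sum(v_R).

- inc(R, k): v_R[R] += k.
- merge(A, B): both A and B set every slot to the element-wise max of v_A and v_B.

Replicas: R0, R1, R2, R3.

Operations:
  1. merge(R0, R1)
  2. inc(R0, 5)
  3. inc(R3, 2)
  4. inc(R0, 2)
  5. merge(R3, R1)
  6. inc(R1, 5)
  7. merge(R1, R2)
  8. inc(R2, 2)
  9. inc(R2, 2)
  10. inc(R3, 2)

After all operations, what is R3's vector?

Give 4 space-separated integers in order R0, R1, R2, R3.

Op 1: merge R0<->R1 -> R0=(0,0,0,0) R1=(0,0,0,0)
Op 2: inc R0 by 5 -> R0=(5,0,0,0) value=5
Op 3: inc R3 by 2 -> R3=(0,0,0,2) value=2
Op 4: inc R0 by 2 -> R0=(7,0,0,0) value=7
Op 5: merge R3<->R1 -> R3=(0,0,0,2) R1=(0,0,0,2)
Op 6: inc R1 by 5 -> R1=(0,5,0,2) value=7
Op 7: merge R1<->R2 -> R1=(0,5,0,2) R2=(0,5,0,2)
Op 8: inc R2 by 2 -> R2=(0,5,2,2) value=9
Op 9: inc R2 by 2 -> R2=(0,5,4,2) value=11
Op 10: inc R3 by 2 -> R3=(0,0,0,4) value=4

Answer: 0 0 0 4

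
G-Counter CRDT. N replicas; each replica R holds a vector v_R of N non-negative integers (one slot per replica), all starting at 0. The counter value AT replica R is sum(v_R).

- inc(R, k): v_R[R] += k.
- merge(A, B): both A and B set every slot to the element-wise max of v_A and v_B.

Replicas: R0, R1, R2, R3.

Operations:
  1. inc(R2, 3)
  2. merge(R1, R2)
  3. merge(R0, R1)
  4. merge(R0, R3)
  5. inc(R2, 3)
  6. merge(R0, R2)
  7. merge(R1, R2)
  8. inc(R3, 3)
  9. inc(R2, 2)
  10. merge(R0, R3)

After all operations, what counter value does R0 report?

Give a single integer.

Op 1: inc R2 by 3 -> R2=(0,0,3,0) value=3
Op 2: merge R1<->R2 -> R1=(0,0,3,0) R2=(0,0,3,0)
Op 3: merge R0<->R1 -> R0=(0,0,3,0) R1=(0,0,3,0)
Op 4: merge R0<->R3 -> R0=(0,0,3,0) R3=(0,0,3,0)
Op 5: inc R2 by 3 -> R2=(0,0,6,0) value=6
Op 6: merge R0<->R2 -> R0=(0,0,6,0) R2=(0,0,6,0)
Op 7: merge R1<->R2 -> R1=(0,0,6,0) R2=(0,0,6,0)
Op 8: inc R3 by 3 -> R3=(0,0,3,3) value=6
Op 9: inc R2 by 2 -> R2=(0,0,8,0) value=8
Op 10: merge R0<->R3 -> R0=(0,0,6,3) R3=(0,0,6,3)

Answer: 9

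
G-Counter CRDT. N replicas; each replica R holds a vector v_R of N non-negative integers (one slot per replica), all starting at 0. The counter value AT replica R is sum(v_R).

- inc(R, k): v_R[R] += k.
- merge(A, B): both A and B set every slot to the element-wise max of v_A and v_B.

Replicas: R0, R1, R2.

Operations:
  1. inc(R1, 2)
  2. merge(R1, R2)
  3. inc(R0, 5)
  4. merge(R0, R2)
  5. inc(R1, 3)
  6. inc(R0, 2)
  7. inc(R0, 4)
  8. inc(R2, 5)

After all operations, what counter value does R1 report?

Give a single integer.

Answer: 5

Derivation:
Op 1: inc R1 by 2 -> R1=(0,2,0) value=2
Op 2: merge R1<->R2 -> R1=(0,2,0) R2=(0,2,0)
Op 3: inc R0 by 5 -> R0=(5,0,0) value=5
Op 4: merge R0<->R2 -> R0=(5,2,0) R2=(5,2,0)
Op 5: inc R1 by 3 -> R1=(0,5,0) value=5
Op 6: inc R0 by 2 -> R0=(7,2,0) value=9
Op 7: inc R0 by 4 -> R0=(11,2,0) value=13
Op 8: inc R2 by 5 -> R2=(5,2,5) value=12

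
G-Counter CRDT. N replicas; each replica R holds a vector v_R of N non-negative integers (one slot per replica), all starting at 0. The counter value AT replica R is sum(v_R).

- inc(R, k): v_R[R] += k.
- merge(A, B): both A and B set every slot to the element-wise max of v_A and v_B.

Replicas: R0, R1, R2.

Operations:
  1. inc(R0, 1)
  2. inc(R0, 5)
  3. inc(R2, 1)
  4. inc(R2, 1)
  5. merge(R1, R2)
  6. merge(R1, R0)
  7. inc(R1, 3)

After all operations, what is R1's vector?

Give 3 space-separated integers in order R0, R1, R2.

Answer: 6 3 2

Derivation:
Op 1: inc R0 by 1 -> R0=(1,0,0) value=1
Op 2: inc R0 by 5 -> R0=(6,0,0) value=6
Op 3: inc R2 by 1 -> R2=(0,0,1) value=1
Op 4: inc R2 by 1 -> R2=(0,0,2) value=2
Op 5: merge R1<->R2 -> R1=(0,0,2) R2=(0,0,2)
Op 6: merge R1<->R0 -> R1=(6,0,2) R0=(6,0,2)
Op 7: inc R1 by 3 -> R1=(6,3,2) value=11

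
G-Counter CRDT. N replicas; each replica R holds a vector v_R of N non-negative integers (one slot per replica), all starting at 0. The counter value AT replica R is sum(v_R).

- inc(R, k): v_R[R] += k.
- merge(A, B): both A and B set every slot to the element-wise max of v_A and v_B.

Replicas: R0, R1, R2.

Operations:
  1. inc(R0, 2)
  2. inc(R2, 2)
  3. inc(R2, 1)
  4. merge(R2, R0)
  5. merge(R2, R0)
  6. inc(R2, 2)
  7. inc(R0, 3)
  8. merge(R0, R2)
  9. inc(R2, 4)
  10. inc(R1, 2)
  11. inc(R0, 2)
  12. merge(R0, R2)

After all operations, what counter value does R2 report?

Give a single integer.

Answer: 16

Derivation:
Op 1: inc R0 by 2 -> R0=(2,0,0) value=2
Op 2: inc R2 by 2 -> R2=(0,0,2) value=2
Op 3: inc R2 by 1 -> R2=(0,0,3) value=3
Op 4: merge R2<->R0 -> R2=(2,0,3) R0=(2,0,3)
Op 5: merge R2<->R0 -> R2=(2,0,3) R0=(2,0,3)
Op 6: inc R2 by 2 -> R2=(2,0,5) value=7
Op 7: inc R0 by 3 -> R0=(5,0,3) value=8
Op 8: merge R0<->R2 -> R0=(5,0,5) R2=(5,0,5)
Op 9: inc R2 by 4 -> R2=(5,0,9) value=14
Op 10: inc R1 by 2 -> R1=(0,2,0) value=2
Op 11: inc R0 by 2 -> R0=(7,0,5) value=12
Op 12: merge R0<->R2 -> R0=(7,0,9) R2=(7,0,9)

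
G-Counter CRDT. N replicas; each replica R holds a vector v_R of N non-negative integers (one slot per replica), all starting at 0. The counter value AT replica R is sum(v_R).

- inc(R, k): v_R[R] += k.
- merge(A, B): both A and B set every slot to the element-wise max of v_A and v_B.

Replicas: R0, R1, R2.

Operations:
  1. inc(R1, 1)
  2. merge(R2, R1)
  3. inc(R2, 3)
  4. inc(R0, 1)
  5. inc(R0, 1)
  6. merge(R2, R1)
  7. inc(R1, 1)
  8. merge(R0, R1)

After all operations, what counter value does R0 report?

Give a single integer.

Answer: 7

Derivation:
Op 1: inc R1 by 1 -> R1=(0,1,0) value=1
Op 2: merge R2<->R1 -> R2=(0,1,0) R1=(0,1,0)
Op 3: inc R2 by 3 -> R2=(0,1,3) value=4
Op 4: inc R0 by 1 -> R0=(1,0,0) value=1
Op 5: inc R0 by 1 -> R0=(2,0,0) value=2
Op 6: merge R2<->R1 -> R2=(0,1,3) R1=(0,1,3)
Op 7: inc R1 by 1 -> R1=(0,2,3) value=5
Op 8: merge R0<->R1 -> R0=(2,2,3) R1=(2,2,3)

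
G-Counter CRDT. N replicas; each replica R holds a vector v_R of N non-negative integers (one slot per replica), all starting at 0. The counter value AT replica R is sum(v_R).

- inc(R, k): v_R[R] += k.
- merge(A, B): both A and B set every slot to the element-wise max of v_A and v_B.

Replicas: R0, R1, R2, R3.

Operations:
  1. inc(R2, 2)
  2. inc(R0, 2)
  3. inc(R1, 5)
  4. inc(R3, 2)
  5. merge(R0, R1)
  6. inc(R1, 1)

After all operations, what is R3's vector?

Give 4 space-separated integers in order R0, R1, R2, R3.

Answer: 0 0 0 2

Derivation:
Op 1: inc R2 by 2 -> R2=(0,0,2,0) value=2
Op 2: inc R0 by 2 -> R0=(2,0,0,0) value=2
Op 3: inc R1 by 5 -> R1=(0,5,0,0) value=5
Op 4: inc R3 by 2 -> R3=(0,0,0,2) value=2
Op 5: merge R0<->R1 -> R0=(2,5,0,0) R1=(2,5,0,0)
Op 6: inc R1 by 1 -> R1=(2,6,0,0) value=8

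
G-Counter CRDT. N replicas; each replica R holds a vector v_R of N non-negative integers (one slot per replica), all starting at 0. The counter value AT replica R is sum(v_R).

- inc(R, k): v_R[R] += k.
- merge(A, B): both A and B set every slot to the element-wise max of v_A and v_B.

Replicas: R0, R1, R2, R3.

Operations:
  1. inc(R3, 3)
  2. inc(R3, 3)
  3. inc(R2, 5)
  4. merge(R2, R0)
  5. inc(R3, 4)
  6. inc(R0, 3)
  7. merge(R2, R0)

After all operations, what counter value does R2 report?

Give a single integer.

Answer: 8

Derivation:
Op 1: inc R3 by 3 -> R3=(0,0,0,3) value=3
Op 2: inc R3 by 3 -> R3=(0,0,0,6) value=6
Op 3: inc R2 by 5 -> R2=(0,0,5,0) value=5
Op 4: merge R2<->R0 -> R2=(0,0,5,0) R0=(0,0,5,0)
Op 5: inc R3 by 4 -> R3=(0,0,0,10) value=10
Op 6: inc R0 by 3 -> R0=(3,0,5,0) value=8
Op 7: merge R2<->R0 -> R2=(3,0,5,0) R0=(3,0,5,0)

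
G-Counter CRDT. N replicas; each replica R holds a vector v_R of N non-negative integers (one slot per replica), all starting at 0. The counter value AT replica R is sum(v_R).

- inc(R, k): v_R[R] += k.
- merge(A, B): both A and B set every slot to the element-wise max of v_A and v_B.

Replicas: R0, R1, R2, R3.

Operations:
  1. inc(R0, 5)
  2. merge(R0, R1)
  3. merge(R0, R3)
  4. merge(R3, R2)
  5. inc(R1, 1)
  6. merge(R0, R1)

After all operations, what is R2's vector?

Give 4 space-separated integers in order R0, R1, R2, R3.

Answer: 5 0 0 0

Derivation:
Op 1: inc R0 by 5 -> R0=(5,0,0,0) value=5
Op 2: merge R0<->R1 -> R0=(5,0,0,0) R1=(5,0,0,0)
Op 3: merge R0<->R3 -> R0=(5,0,0,0) R3=(5,0,0,0)
Op 4: merge R3<->R2 -> R3=(5,0,0,0) R2=(5,0,0,0)
Op 5: inc R1 by 1 -> R1=(5,1,0,0) value=6
Op 6: merge R0<->R1 -> R0=(5,1,0,0) R1=(5,1,0,0)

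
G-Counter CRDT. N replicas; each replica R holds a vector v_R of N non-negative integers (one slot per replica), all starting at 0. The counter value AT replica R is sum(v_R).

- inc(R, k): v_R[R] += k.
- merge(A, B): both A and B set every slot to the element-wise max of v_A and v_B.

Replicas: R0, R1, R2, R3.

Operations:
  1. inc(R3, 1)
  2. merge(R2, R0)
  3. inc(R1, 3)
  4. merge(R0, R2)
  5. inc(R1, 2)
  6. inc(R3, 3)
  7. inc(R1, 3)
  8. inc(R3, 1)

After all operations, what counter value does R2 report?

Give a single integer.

Answer: 0

Derivation:
Op 1: inc R3 by 1 -> R3=(0,0,0,1) value=1
Op 2: merge R2<->R0 -> R2=(0,0,0,0) R0=(0,0,0,0)
Op 3: inc R1 by 3 -> R1=(0,3,0,0) value=3
Op 4: merge R0<->R2 -> R0=(0,0,0,0) R2=(0,0,0,0)
Op 5: inc R1 by 2 -> R1=(0,5,0,0) value=5
Op 6: inc R3 by 3 -> R3=(0,0,0,4) value=4
Op 7: inc R1 by 3 -> R1=(0,8,0,0) value=8
Op 8: inc R3 by 1 -> R3=(0,0,0,5) value=5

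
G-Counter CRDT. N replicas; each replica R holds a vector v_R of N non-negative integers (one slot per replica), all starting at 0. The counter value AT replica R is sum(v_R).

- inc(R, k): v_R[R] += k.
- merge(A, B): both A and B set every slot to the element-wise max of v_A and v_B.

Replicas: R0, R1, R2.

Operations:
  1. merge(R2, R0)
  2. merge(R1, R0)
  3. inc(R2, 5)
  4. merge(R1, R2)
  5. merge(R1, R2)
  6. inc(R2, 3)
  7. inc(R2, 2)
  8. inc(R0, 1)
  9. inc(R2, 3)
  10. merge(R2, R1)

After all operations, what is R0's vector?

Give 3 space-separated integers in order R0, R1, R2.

Answer: 1 0 0

Derivation:
Op 1: merge R2<->R0 -> R2=(0,0,0) R0=(0,0,0)
Op 2: merge R1<->R0 -> R1=(0,0,0) R0=(0,0,0)
Op 3: inc R2 by 5 -> R2=(0,0,5) value=5
Op 4: merge R1<->R2 -> R1=(0,0,5) R2=(0,0,5)
Op 5: merge R1<->R2 -> R1=(0,0,5) R2=(0,0,5)
Op 6: inc R2 by 3 -> R2=(0,0,8) value=8
Op 7: inc R2 by 2 -> R2=(0,0,10) value=10
Op 8: inc R0 by 1 -> R0=(1,0,0) value=1
Op 9: inc R2 by 3 -> R2=(0,0,13) value=13
Op 10: merge R2<->R1 -> R2=(0,0,13) R1=(0,0,13)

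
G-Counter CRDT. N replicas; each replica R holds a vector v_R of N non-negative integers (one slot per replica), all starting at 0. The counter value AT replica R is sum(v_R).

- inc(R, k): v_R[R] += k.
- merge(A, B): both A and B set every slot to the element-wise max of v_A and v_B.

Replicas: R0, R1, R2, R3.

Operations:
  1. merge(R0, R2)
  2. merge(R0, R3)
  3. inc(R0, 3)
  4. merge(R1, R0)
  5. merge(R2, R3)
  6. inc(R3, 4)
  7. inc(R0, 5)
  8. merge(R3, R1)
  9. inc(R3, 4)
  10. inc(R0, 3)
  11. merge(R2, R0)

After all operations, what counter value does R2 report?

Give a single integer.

Op 1: merge R0<->R2 -> R0=(0,0,0,0) R2=(0,0,0,0)
Op 2: merge R0<->R3 -> R0=(0,0,0,0) R3=(0,0,0,0)
Op 3: inc R0 by 3 -> R0=(3,0,0,0) value=3
Op 4: merge R1<->R0 -> R1=(3,0,0,0) R0=(3,0,0,0)
Op 5: merge R2<->R3 -> R2=(0,0,0,0) R3=(0,0,0,0)
Op 6: inc R3 by 4 -> R3=(0,0,0,4) value=4
Op 7: inc R0 by 5 -> R0=(8,0,0,0) value=8
Op 8: merge R3<->R1 -> R3=(3,0,0,4) R1=(3,0,0,4)
Op 9: inc R3 by 4 -> R3=(3,0,0,8) value=11
Op 10: inc R0 by 3 -> R0=(11,0,0,0) value=11
Op 11: merge R2<->R0 -> R2=(11,0,0,0) R0=(11,0,0,0)

Answer: 11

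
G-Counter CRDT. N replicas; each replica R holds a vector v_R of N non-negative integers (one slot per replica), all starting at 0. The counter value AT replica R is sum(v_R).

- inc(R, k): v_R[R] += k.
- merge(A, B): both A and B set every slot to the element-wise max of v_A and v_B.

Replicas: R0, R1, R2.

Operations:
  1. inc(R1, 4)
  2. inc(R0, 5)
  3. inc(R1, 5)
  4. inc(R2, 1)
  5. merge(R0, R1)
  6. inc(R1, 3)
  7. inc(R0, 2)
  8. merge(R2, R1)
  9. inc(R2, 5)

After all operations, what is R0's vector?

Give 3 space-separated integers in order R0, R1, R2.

Op 1: inc R1 by 4 -> R1=(0,4,0) value=4
Op 2: inc R0 by 5 -> R0=(5,0,0) value=5
Op 3: inc R1 by 5 -> R1=(0,9,0) value=9
Op 4: inc R2 by 1 -> R2=(0,0,1) value=1
Op 5: merge R0<->R1 -> R0=(5,9,0) R1=(5,9,0)
Op 6: inc R1 by 3 -> R1=(5,12,0) value=17
Op 7: inc R0 by 2 -> R0=(7,9,0) value=16
Op 8: merge R2<->R1 -> R2=(5,12,1) R1=(5,12,1)
Op 9: inc R2 by 5 -> R2=(5,12,6) value=23

Answer: 7 9 0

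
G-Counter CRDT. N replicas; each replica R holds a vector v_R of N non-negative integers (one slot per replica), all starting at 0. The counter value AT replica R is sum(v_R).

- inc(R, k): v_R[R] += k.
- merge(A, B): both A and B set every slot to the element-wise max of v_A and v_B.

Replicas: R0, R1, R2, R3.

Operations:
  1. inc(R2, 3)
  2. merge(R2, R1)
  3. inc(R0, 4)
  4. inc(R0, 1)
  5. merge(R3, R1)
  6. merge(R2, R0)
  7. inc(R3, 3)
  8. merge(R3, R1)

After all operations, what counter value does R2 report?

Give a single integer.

Op 1: inc R2 by 3 -> R2=(0,0,3,0) value=3
Op 2: merge R2<->R1 -> R2=(0,0,3,0) R1=(0,0,3,0)
Op 3: inc R0 by 4 -> R0=(4,0,0,0) value=4
Op 4: inc R0 by 1 -> R0=(5,0,0,0) value=5
Op 5: merge R3<->R1 -> R3=(0,0,3,0) R1=(0,0,3,0)
Op 6: merge R2<->R0 -> R2=(5,0,3,0) R0=(5,0,3,0)
Op 7: inc R3 by 3 -> R3=(0,0,3,3) value=6
Op 8: merge R3<->R1 -> R3=(0,0,3,3) R1=(0,0,3,3)

Answer: 8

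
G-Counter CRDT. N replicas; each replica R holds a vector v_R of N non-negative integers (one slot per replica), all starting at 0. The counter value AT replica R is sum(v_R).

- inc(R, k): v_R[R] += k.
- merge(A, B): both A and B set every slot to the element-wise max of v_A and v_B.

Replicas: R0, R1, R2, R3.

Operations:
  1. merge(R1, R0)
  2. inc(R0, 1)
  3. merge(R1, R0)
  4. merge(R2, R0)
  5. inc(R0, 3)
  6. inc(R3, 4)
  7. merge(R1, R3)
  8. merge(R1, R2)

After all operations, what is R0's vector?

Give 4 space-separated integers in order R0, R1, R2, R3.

Op 1: merge R1<->R0 -> R1=(0,0,0,0) R0=(0,0,0,0)
Op 2: inc R0 by 1 -> R0=(1,0,0,0) value=1
Op 3: merge R1<->R0 -> R1=(1,0,0,0) R0=(1,0,0,0)
Op 4: merge R2<->R0 -> R2=(1,0,0,0) R0=(1,0,0,0)
Op 5: inc R0 by 3 -> R0=(4,0,0,0) value=4
Op 6: inc R3 by 4 -> R3=(0,0,0,4) value=4
Op 7: merge R1<->R3 -> R1=(1,0,0,4) R3=(1,0,0,4)
Op 8: merge R1<->R2 -> R1=(1,0,0,4) R2=(1,0,0,4)

Answer: 4 0 0 0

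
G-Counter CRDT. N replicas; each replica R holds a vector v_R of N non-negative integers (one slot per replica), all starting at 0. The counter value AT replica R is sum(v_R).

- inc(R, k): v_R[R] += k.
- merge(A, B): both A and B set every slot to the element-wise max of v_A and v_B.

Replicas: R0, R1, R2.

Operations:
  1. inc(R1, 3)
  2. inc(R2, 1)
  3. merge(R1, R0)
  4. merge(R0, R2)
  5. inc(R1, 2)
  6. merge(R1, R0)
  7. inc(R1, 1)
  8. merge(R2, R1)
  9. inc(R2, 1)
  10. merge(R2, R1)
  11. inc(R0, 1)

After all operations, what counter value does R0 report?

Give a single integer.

Op 1: inc R1 by 3 -> R1=(0,3,0) value=3
Op 2: inc R2 by 1 -> R2=(0,0,1) value=1
Op 3: merge R1<->R0 -> R1=(0,3,0) R0=(0,3,0)
Op 4: merge R0<->R2 -> R0=(0,3,1) R2=(0,3,1)
Op 5: inc R1 by 2 -> R1=(0,5,0) value=5
Op 6: merge R1<->R0 -> R1=(0,5,1) R0=(0,5,1)
Op 7: inc R1 by 1 -> R1=(0,6,1) value=7
Op 8: merge R2<->R1 -> R2=(0,6,1) R1=(0,6,1)
Op 9: inc R2 by 1 -> R2=(0,6,2) value=8
Op 10: merge R2<->R1 -> R2=(0,6,2) R1=(0,6,2)
Op 11: inc R0 by 1 -> R0=(1,5,1) value=7

Answer: 7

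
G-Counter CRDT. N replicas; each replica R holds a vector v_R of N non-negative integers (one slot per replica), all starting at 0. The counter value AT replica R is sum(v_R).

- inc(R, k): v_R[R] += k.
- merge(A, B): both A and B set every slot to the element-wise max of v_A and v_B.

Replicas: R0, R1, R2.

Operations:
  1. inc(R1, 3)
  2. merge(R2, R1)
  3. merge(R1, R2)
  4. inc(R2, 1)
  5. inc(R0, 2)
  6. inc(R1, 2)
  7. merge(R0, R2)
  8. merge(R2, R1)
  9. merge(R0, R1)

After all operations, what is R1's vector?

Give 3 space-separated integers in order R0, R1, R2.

Op 1: inc R1 by 3 -> R1=(0,3,0) value=3
Op 2: merge R2<->R1 -> R2=(0,3,0) R1=(0,3,0)
Op 3: merge R1<->R2 -> R1=(0,3,0) R2=(0,3,0)
Op 4: inc R2 by 1 -> R2=(0,3,1) value=4
Op 5: inc R0 by 2 -> R0=(2,0,0) value=2
Op 6: inc R1 by 2 -> R1=(0,5,0) value=5
Op 7: merge R0<->R2 -> R0=(2,3,1) R2=(2,3,1)
Op 8: merge R2<->R1 -> R2=(2,5,1) R1=(2,5,1)
Op 9: merge R0<->R1 -> R0=(2,5,1) R1=(2,5,1)

Answer: 2 5 1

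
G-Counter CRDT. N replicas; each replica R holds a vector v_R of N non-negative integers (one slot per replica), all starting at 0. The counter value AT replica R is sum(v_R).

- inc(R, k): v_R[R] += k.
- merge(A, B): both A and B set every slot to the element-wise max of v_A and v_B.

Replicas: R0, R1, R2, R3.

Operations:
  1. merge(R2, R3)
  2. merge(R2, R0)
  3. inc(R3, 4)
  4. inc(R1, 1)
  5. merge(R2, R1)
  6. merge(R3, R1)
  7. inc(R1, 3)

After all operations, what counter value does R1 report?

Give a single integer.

Answer: 8

Derivation:
Op 1: merge R2<->R3 -> R2=(0,0,0,0) R3=(0,0,0,0)
Op 2: merge R2<->R0 -> R2=(0,0,0,0) R0=(0,0,0,0)
Op 3: inc R3 by 4 -> R3=(0,0,0,4) value=4
Op 4: inc R1 by 1 -> R1=(0,1,0,0) value=1
Op 5: merge R2<->R1 -> R2=(0,1,0,0) R1=(0,1,0,0)
Op 6: merge R3<->R1 -> R3=(0,1,0,4) R1=(0,1,0,4)
Op 7: inc R1 by 3 -> R1=(0,4,0,4) value=8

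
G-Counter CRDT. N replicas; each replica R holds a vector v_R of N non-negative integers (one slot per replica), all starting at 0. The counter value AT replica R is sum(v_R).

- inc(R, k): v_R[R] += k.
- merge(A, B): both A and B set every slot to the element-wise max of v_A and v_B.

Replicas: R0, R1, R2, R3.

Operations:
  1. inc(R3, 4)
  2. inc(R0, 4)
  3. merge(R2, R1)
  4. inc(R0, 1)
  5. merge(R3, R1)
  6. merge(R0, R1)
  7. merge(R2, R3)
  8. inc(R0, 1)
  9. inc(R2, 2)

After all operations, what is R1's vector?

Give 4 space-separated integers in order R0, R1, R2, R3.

Answer: 5 0 0 4

Derivation:
Op 1: inc R3 by 4 -> R3=(0,0,0,4) value=4
Op 2: inc R0 by 4 -> R0=(4,0,0,0) value=4
Op 3: merge R2<->R1 -> R2=(0,0,0,0) R1=(0,0,0,0)
Op 4: inc R0 by 1 -> R0=(5,0,0,0) value=5
Op 5: merge R3<->R1 -> R3=(0,0,0,4) R1=(0,0,0,4)
Op 6: merge R0<->R1 -> R0=(5,0,0,4) R1=(5,0,0,4)
Op 7: merge R2<->R3 -> R2=(0,0,0,4) R3=(0,0,0,4)
Op 8: inc R0 by 1 -> R0=(6,0,0,4) value=10
Op 9: inc R2 by 2 -> R2=(0,0,2,4) value=6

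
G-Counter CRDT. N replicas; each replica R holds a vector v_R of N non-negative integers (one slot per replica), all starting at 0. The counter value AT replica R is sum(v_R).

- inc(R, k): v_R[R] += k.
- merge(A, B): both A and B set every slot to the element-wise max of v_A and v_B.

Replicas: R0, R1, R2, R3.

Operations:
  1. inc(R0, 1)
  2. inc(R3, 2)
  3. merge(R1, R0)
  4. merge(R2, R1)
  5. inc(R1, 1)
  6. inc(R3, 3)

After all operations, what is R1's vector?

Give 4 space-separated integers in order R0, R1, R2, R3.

Answer: 1 1 0 0

Derivation:
Op 1: inc R0 by 1 -> R0=(1,0,0,0) value=1
Op 2: inc R3 by 2 -> R3=(0,0,0,2) value=2
Op 3: merge R1<->R0 -> R1=(1,0,0,0) R0=(1,0,0,0)
Op 4: merge R2<->R1 -> R2=(1,0,0,0) R1=(1,0,0,0)
Op 5: inc R1 by 1 -> R1=(1,1,0,0) value=2
Op 6: inc R3 by 3 -> R3=(0,0,0,5) value=5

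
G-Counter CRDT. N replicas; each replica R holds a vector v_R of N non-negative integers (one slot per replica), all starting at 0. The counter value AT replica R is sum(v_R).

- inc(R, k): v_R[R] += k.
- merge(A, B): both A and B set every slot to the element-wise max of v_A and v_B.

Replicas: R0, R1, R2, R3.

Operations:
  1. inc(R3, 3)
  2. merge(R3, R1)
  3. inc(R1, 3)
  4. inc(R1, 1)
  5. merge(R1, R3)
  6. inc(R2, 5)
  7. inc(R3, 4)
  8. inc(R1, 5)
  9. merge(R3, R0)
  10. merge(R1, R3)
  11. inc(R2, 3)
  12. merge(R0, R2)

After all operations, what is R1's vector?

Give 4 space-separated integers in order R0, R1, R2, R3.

Op 1: inc R3 by 3 -> R3=(0,0,0,3) value=3
Op 2: merge R3<->R1 -> R3=(0,0,0,3) R1=(0,0,0,3)
Op 3: inc R1 by 3 -> R1=(0,3,0,3) value=6
Op 4: inc R1 by 1 -> R1=(0,4,0,3) value=7
Op 5: merge R1<->R3 -> R1=(0,4,0,3) R3=(0,4,0,3)
Op 6: inc R2 by 5 -> R2=(0,0,5,0) value=5
Op 7: inc R3 by 4 -> R3=(0,4,0,7) value=11
Op 8: inc R1 by 5 -> R1=(0,9,0,3) value=12
Op 9: merge R3<->R0 -> R3=(0,4,0,7) R0=(0,4,0,7)
Op 10: merge R1<->R3 -> R1=(0,9,0,7) R3=(0,9,0,7)
Op 11: inc R2 by 3 -> R2=(0,0,8,0) value=8
Op 12: merge R0<->R2 -> R0=(0,4,8,7) R2=(0,4,8,7)

Answer: 0 9 0 7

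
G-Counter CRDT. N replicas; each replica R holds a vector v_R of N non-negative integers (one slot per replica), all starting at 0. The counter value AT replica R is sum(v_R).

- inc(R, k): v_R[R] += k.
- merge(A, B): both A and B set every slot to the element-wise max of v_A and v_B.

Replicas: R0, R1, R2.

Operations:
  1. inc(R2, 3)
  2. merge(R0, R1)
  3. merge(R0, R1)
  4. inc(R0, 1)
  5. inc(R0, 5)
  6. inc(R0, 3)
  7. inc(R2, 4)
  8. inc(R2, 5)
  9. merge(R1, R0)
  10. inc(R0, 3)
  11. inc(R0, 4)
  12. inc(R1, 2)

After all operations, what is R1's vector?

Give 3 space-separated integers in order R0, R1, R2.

Answer: 9 2 0

Derivation:
Op 1: inc R2 by 3 -> R2=(0,0,3) value=3
Op 2: merge R0<->R1 -> R0=(0,0,0) R1=(0,0,0)
Op 3: merge R0<->R1 -> R0=(0,0,0) R1=(0,0,0)
Op 4: inc R0 by 1 -> R0=(1,0,0) value=1
Op 5: inc R0 by 5 -> R0=(6,0,0) value=6
Op 6: inc R0 by 3 -> R0=(9,0,0) value=9
Op 7: inc R2 by 4 -> R2=(0,0,7) value=7
Op 8: inc R2 by 5 -> R2=(0,0,12) value=12
Op 9: merge R1<->R0 -> R1=(9,0,0) R0=(9,0,0)
Op 10: inc R0 by 3 -> R0=(12,0,0) value=12
Op 11: inc R0 by 4 -> R0=(16,0,0) value=16
Op 12: inc R1 by 2 -> R1=(9,2,0) value=11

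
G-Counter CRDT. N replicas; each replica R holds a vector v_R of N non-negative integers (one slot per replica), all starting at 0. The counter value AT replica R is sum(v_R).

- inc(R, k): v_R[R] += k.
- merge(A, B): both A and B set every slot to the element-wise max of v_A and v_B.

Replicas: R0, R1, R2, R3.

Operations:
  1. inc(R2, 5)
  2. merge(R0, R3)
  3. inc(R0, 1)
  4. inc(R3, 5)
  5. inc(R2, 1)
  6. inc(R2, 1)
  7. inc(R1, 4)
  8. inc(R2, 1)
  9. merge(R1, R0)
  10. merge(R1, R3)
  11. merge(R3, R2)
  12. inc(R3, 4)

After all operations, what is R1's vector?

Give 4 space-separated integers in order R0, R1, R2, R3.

Op 1: inc R2 by 5 -> R2=(0,0,5,0) value=5
Op 2: merge R0<->R3 -> R0=(0,0,0,0) R3=(0,0,0,0)
Op 3: inc R0 by 1 -> R0=(1,0,0,0) value=1
Op 4: inc R3 by 5 -> R3=(0,0,0,5) value=5
Op 5: inc R2 by 1 -> R2=(0,0,6,0) value=6
Op 6: inc R2 by 1 -> R2=(0,0,7,0) value=7
Op 7: inc R1 by 4 -> R1=(0,4,0,0) value=4
Op 8: inc R2 by 1 -> R2=(0,0,8,0) value=8
Op 9: merge R1<->R0 -> R1=(1,4,0,0) R0=(1,4,0,0)
Op 10: merge R1<->R3 -> R1=(1,4,0,5) R3=(1,4,0,5)
Op 11: merge R3<->R2 -> R3=(1,4,8,5) R2=(1,4,8,5)
Op 12: inc R3 by 4 -> R3=(1,4,8,9) value=22

Answer: 1 4 0 5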